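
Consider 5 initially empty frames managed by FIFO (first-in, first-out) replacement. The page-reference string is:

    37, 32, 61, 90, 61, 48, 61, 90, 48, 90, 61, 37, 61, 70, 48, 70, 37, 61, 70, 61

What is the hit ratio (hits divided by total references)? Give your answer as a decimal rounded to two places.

37: fault, frames [37]
32: fault, frames [37, 32]
61: fault, frames [37, 32, 61]
90: fault, frames [37, 32, 61, 90]
61: hit
48: fault, frames [37, 32, 61, 90, 48]
61: hit
90: hit
48: hit
90: hit
61: hit
37: hit
61: hit
70: fault, evict 37, frames [32, 61, 90, 48, 70]
48: hit
70: hit
37: fault, evict 32, frames [61, 90, 48, 70, 37]
61: hit
70: hit
61: hit
Hits: 13 of 20 references → 13/20 = 0.6500.

0.65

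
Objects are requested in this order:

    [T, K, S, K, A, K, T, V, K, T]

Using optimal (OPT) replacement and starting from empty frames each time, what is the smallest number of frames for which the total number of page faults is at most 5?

3

f=1: 10 faults
f=2: 7 faults
f=3: 5 faults
f=4: 5 faults
f=5: 5 faults
Smallest f with faults ≤ 5 is 3.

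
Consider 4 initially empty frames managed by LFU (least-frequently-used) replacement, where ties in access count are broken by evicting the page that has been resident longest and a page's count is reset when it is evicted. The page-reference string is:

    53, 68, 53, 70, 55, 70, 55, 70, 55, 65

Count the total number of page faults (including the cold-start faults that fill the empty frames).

53 -> miss, frames {53}
68 -> miss, frames {53,68}
53 -> hit
70 -> miss, frames {53,68,70}
55 -> miss, frames {53,68,70,55}
70 -> hit
55 -> hit
70 -> hit
55 -> hit
65 -> miss, evict 68, frames {53,70,55,65}
Page faults: 5.

5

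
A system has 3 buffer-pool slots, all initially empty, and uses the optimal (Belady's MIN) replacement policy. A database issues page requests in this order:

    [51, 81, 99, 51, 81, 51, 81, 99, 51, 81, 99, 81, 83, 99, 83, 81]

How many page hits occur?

12

51 → fault, frames [51]
81 → fault, frames [51, 81]
99 → fault, frames [51, 81, 99]
51 → hit
81 → hit
51 → hit
81 → hit
99 → hit
51 → hit
81 → hit
99 → hit
81 → hit
83 → fault, evict 51, frames [81, 99, 83]
99 → hit
83 → hit
81 → hit
Hits: 12.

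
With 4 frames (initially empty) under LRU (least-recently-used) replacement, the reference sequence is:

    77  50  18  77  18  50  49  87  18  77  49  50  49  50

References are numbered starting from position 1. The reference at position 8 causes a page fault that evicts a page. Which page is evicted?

77

pos 1: 77 → fault, frames [77]
pos 2: 50 → fault, frames [77, 50]
pos 3: 18 → fault, frames [77, 50, 18]
pos 4: 77 → hit
pos 5: 18 → hit
pos 6: 50 → hit
pos 7: 49 → fault, frames [77, 18, 50, 49]
pos 8: 87 → fault, evict 77, frames [18, 50, 49, 87]
At position 8, page 77 is evicted.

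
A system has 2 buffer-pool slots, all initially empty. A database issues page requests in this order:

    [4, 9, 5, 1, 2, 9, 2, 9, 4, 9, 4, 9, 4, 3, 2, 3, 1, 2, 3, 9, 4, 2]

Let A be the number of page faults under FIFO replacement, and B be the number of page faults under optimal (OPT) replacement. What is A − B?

Under FIFO: F F F F F F . . F . . . . F F . F . F F F F → 14 faults.
Under OPT: F F F F F . . . F . . . . F F . F . F F F . → 12 faults.
A − B = 14 − 12 = 2.

2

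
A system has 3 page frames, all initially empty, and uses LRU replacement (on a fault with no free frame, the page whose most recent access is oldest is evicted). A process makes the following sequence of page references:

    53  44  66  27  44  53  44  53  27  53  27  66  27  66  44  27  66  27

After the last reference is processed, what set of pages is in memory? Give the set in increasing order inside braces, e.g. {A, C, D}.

{27, 44, 66}

53: miss, frames (53)
44: miss, frames (53 44)
66: miss, frames (53 44 66)
27: miss, evict 53, frames (44 66 27)
44: hit
53: miss, evict 66, frames (27 44 53)
44: hit
53: hit
27: hit
53: hit
27: hit
66: miss, evict 44, frames (53 27 66)
27: hit
66: hit
44: miss, evict 53, frames (27 66 44)
27: hit
66: hit
27: hit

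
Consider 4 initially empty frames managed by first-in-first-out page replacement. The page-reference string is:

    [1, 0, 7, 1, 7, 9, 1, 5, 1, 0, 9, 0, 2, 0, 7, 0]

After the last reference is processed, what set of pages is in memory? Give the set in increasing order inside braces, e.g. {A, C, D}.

{0, 1, 2, 7}

1 -> miss, frames [1]
0 -> miss, frames [1, 0]
7 -> miss, frames [1, 0, 7]
1 -> hit
7 -> hit
9 -> miss, frames [1, 0, 7, 9]
1 -> hit
5 -> miss, evict 1, frames [0, 7, 9, 5]
1 -> miss, evict 0, frames [7, 9, 5, 1]
0 -> miss, evict 7, frames [9, 5, 1, 0]
9 -> hit
0 -> hit
2 -> miss, evict 9, frames [5, 1, 0, 2]
0 -> hit
7 -> miss, evict 5, frames [1, 0, 2, 7]
0 -> hit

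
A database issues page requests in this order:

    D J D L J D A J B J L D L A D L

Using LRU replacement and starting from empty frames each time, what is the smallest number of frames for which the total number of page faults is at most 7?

5

f=1: 16 faults
f=2: 13 faults
f=3: 8 faults
f=4: 8 faults
f=5: 5 faults
Smallest f with faults ≤ 7 is 5.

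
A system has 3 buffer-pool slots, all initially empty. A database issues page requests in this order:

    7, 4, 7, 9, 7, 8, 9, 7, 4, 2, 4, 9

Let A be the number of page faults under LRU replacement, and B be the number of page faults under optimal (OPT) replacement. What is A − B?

1

Under LRU: F F . F . F . . F F . F → 7 faults.
Under OPT: F F . F . F . . F F . . → 6 faults.
A − B = 7 − 6 = 1.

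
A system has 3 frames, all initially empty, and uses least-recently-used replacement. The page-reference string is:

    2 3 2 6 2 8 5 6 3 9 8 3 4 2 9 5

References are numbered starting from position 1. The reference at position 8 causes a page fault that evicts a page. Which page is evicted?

2

pos 1: 2: fault, frames [2]
pos 2: 3: fault, frames [2, 3]
pos 3: 2: hit
pos 4: 6: fault, frames [3, 2, 6]
pos 5: 2: hit
pos 6: 8: fault, evict 3, frames [6, 2, 8]
pos 7: 5: fault, evict 6, frames [2, 8, 5]
pos 8: 6: fault, evict 2, frames [8, 5, 6]
At position 8, page 2 is evicted.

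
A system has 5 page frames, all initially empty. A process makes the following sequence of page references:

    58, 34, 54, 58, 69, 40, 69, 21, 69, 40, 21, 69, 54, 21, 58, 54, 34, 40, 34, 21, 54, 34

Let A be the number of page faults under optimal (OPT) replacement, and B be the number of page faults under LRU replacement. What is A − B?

Under OPT: F F F . F F . F . . . . . . . . F . . . . . → 7 faults.
Under LRU: F F F . F F . F . . . . . . . . F F . . . . → 8 faults.
A − B = 7 − 8 = -1.

-1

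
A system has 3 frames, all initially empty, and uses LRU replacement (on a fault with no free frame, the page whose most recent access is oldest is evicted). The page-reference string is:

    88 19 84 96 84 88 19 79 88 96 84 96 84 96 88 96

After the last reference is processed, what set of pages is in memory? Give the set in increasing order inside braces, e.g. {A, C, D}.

{84, 88, 96}

88 -> fault, frames (88)
19 -> fault, frames (88 19)
84 -> fault, frames (88 19 84)
96 -> fault, evict 88, frames (19 84 96)
84 -> hit
88 -> fault, evict 19, frames (96 84 88)
19 -> fault, evict 96, frames (84 88 19)
79 -> fault, evict 84, frames (88 19 79)
88 -> hit
96 -> fault, evict 19, frames (79 88 96)
84 -> fault, evict 79, frames (88 96 84)
96 -> hit
84 -> hit
96 -> hit
88 -> hit
96 -> hit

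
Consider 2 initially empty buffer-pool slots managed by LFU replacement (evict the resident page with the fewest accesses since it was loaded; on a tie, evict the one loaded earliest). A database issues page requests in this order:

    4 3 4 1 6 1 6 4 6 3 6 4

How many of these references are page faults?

8

4 -> miss, frames {4}
3 -> miss, frames {4,3}
4 -> hit
1 -> miss, evict 3, frames {4,1}
6 -> miss, evict 1, frames {4,6}
1 -> miss, evict 6, frames {4,1}
6 -> miss, evict 1, frames {4,6}
4 -> hit
6 -> hit
3 -> miss, evict 6, frames {4,3}
6 -> miss, evict 3, frames {4,6}
4 -> hit
Page faults: 8.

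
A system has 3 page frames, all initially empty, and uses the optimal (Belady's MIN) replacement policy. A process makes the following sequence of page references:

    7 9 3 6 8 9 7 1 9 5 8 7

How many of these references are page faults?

7 → miss, frames [7]
9 → miss, frames [7, 9]
3 → miss, frames [7, 9, 3]
6 → miss, evict 3, frames [7, 9, 6]
8 → miss, evict 6, frames [7, 9, 8]
9 → hit
7 → hit
1 → miss, evict 7, frames [9, 8, 1]
9 → hit
5 → miss, evict 1, frames [9, 8, 5]
8 → hit
7 → miss, evict 5, frames [9, 8, 7]
Page faults: 8.

8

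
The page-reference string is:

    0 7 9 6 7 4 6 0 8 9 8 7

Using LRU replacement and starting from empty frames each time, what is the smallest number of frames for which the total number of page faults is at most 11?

f=1: 12 faults
f=2: 11 faults
f=3: 9 faults
f=4: 9 faults
f=5: 8 faults
f=6: 6 faults
Smallest f with faults ≤ 11 is 2.

2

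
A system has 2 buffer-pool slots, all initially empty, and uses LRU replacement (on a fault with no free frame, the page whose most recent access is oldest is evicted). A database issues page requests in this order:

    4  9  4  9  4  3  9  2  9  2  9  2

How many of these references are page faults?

4: miss, frames {4}
9: miss, frames {4,9}
4: hit
9: hit
4: hit
3: miss, evict 9, frames {4,3}
9: miss, evict 4, frames {3,9}
2: miss, evict 3, frames {9,2}
9: hit
2: hit
9: hit
2: hit
Page faults: 5.

5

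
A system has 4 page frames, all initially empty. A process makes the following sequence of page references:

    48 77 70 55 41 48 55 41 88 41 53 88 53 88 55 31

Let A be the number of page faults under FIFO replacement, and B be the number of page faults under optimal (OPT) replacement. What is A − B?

2

Under FIFO: F F F F F F . . F . F . . . F F → 10 faults.
Under OPT: F F F F F . . . F . F . . . . F → 8 faults.
A − B = 10 − 8 = 2.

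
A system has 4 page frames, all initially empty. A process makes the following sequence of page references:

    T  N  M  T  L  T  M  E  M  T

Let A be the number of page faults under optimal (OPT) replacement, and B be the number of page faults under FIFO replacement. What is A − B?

-1

Under OPT: F F F . F . . F . . → 5 faults.
Under FIFO: F F F . F . . F . F → 6 faults.
A − B = 5 − 6 = -1.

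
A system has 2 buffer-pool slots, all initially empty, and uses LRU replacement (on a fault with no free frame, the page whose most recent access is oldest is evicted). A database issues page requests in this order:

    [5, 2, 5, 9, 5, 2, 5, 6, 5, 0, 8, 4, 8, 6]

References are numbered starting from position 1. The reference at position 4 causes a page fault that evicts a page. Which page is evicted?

pos 1: 5: fault, frames {5}
pos 2: 2: fault, frames {5,2}
pos 3: 5: hit
pos 4: 9: fault, evict 2, frames {5,9}
At position 4, page 2 is evicted.

2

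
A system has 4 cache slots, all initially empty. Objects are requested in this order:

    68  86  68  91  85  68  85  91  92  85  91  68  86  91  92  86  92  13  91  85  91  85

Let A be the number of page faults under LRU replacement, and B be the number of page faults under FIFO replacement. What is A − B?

-1

Under LRU: F F . F F . . . F . . . F . F . . F . F . . → 9 faults.
Under FIFO: F F . F F . . . F . . F F F . . . F . F . . → 10 faults.
A − B = 9 − 10 = -1.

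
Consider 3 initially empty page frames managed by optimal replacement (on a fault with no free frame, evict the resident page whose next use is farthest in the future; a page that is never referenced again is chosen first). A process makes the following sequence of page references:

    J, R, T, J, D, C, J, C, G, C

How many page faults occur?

6

J -> miss, frames {J}
R -> miss, frames {J,R}
T -> miss, frames {J,R,T}
J -> hit
D -> miss, evict T, frames {J,R,D}
C -> miss, evict D, frames {J,R,C}
J -> hit
C -> hit
G -> miss, evict R, frames {J,C,G}
C -> hit
Page faults: 6.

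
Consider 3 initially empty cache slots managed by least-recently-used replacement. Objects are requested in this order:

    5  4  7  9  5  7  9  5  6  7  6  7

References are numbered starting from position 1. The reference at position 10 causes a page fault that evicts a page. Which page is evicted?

pos 1: 5 -> miss, frames (5)
pos 2: 4 -> miss, frames (5 4)
pos 3: 7 -> miss, frames (5 4 7)
pos 4: 9 -> miss, evict 5, frames (4 7 9)
pos 5: 5 -> miss, evict 4, frames (7 9 5)
pos 6: 7 -> hit
pos 7: 9 -> hit
pos 8: 5 -> hit
pos 9: 6 -> miss, evict 7, frames (9 5 6)
pos 10: 7 -> miss, evict 9, frames (5 6 7)
At position 10, page 9 is evicted.

9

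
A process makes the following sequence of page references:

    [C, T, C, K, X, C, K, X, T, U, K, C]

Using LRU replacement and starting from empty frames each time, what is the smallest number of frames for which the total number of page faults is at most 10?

3

f=1: 12 faults
f=2: 11 faults
f=3: 8 faults
f=4: 6 faults
f=5: 5 faults
Smallest f with faults ≤ 10 is 3.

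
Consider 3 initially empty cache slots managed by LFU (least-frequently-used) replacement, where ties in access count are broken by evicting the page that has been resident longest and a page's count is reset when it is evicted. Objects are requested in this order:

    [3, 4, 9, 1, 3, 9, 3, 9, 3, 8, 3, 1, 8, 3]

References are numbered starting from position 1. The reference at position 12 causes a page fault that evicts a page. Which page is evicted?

8

pos 1: 3 → fault, frames (3)
pos 2: 4 → fault, frames (3 4)
pos 3: 9 → fault, frames (3 4 9)
pos 4: 1 → fault, evict 3, frames (4 9 1)
pos 5: 3 → fault, evict 4, frames (9 1 3)
pos 6: 9 → hit
pos 7: 3 → hit
pos 8: 9 → hit
pos 9: 3 → hit
pos 10: 8 → fault, evict 1, frames (9 3 8)
pos 11: 3 → hit
pos 12: 1 → fault, evict 8, frames (9 3 1)
At position 12, page 8 is evicted.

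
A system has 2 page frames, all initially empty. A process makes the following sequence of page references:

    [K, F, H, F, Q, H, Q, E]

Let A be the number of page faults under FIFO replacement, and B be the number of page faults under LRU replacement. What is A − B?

Under FIFO: F F F . F . . F → 5 faults.
Under LRU: F F F . F F . F → 6 faults.
A − B = 5 − 6 = -1.

-1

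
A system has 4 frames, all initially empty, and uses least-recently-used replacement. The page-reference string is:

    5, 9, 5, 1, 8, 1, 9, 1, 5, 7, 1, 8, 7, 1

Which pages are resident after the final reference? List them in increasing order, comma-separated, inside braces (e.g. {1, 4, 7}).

{1, 5, 7, 8}

5 → miss, frames (5)
9 → miss, frames (5 9)
5 → hit
1 → miss, frames (9 5 1)
8 → miss, frames (9 5 1 8)
1 → hit
9 → hit
1 → hit
5 → hit
7 → miss, evict 8, frames (9 1 5 7)
1 → hit
8 → miss, evict 9, frames (5 7 1 8)
7 → hit
1 → hit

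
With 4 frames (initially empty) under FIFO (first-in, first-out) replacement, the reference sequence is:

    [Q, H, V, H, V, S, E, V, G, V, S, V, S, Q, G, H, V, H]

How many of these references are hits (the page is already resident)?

Q → fault, frames (Q)
H → fault, frames (Q H)
V → fault, frames (Q H V)
H → hit
V → hit
S → fault, frames (Q H V S)
E → fault, evict Q, frames (H V S E)
V → hit
G → fault, evict H, frames (V S E G)
V → hit
S → hit
V → hit
S → hit
Q → fault, evict V, frames (S E G Q)
G → hit
H → fault, evict S, frames (E G Q H)
V → fault, evict E, frames (G Q H V)
H → hit
Hits: 9.

9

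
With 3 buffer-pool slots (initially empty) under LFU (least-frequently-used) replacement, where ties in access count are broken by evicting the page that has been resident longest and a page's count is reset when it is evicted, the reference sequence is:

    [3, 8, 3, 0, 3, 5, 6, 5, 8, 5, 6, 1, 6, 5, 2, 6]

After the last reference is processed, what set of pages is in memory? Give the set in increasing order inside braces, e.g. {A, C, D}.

{3, 5, 6}

3: miss, frames [3]
8: miss, frames [3, 8]
3: hit
0: miss, frames [3, 8, 0]
3: hit
5: miss, evict 8, frames [3, 0, 5]
6: miss, evict 0, frames [3, 5, 6]
5: hit
8: miss, evict 6, frames [3, 5, 8]
5: hit
6: miss, evict 8, frames [3, 5, 6]
1: miss, evict 6, frames [3, 5, 1]
6: miss, evict 1, frames [3, 5, 6]
5: hit
2: miss, evict 6, frames [3, 5, 2]
6: miss, evict 2, frames [3, 5, 6]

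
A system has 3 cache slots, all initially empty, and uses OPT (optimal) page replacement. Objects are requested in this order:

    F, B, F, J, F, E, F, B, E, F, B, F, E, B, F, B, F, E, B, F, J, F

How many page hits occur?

F → miss, frames [F]
B → miss, frames [F, B]
F → hit
J → miss, frames [F, B, J]
F → hit
E → miss, evict J, frames [F, B, E]
F → hit
B → hit
E → hit
F → hit
B → hit
F → hit
E → hit
B → hit
F → hit
B → hit
F → hit
E → hit
B → hit
F → hit
J → miss, evict E, frames [F, B, J]
F → hit
Hits: 17.

17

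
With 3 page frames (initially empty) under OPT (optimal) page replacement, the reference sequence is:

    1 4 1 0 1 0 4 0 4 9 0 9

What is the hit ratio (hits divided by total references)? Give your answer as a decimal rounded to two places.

0.67

1 → fault, frames {1}
4 → fault, frames {1,4}
1 → hit
0 → fault, frames {1,4,0}
1 → hit
0 → hit
4 → hit
0 → hit
4 → hit
9 → fault, evict 4, frames {1,0,9}
0 → hit
9 → hit
Hits: 8 of 12 references → 8/12 = 0.6667.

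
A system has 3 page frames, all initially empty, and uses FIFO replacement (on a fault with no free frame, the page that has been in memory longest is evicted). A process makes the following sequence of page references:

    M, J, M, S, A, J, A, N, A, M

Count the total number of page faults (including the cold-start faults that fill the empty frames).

M: fault, frames {M}
J: fault, frames {M,J}
M: hit
S: fault, frames {M,J,S}
A: fault, evict M, frames {J,S,A}
J: hit
A: hit
N: fault, evict J, frames {S,A,N}
A: hit
M: fault, evict S, frames {A,N,M}
Page faults: 6.

6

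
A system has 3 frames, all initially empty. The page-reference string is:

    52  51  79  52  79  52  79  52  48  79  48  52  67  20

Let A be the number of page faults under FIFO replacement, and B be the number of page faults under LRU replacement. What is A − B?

1

Under FIFO: F F F . . . . . F . . F F F → 7 faults.
Under LRU: F F F . . . . . F . . . F F → 6 faults.
A − B = 7 − 6 = 1.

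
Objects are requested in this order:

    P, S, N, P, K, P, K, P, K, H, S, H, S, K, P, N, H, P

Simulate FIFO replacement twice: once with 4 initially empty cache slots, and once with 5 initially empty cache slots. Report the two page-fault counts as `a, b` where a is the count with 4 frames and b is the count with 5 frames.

6, 5

4 frames: F F F . F . . . . F . . . . F . . . → 6 faults.
5 frames: F F F . F . . . . F . . . . . . . . → 5 faults.
5 < 6: adding a frame reduced faults, as is typical.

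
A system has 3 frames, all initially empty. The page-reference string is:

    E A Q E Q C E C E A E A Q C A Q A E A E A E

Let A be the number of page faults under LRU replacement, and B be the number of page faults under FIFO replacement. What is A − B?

Under LRU: F F F . . F . . . F . . F F . . . F . . . . → 8 faults.
Under FIFO: F F F . . F F . . F . . F F . . . F F . . . → 10 faults.
A − B = 8 − 10 = -2.

-2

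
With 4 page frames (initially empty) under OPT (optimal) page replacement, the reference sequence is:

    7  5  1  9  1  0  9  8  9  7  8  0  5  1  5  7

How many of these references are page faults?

7 → miss, frames [7]
5 → miss, frames [7, 5]
1 → miss, frames [7, 5, 1]
9 → miss, frames [7, 5, 1, 9]
1 → hit
0 → miss, evict 1, frames [7, 5, 9, 0]
9 → hit
8 → miss, evict 5, frames [7, 9, 0, 8]
9 → hit
7 → hit
8 → hit
0 → hit
5 → miss, evict 8, frames [7, 9, 0, 5]
1 → miss, evict 0, frames [7, 9, 5, 1]
5 → hit
7 → hit
Page faults: 8.

8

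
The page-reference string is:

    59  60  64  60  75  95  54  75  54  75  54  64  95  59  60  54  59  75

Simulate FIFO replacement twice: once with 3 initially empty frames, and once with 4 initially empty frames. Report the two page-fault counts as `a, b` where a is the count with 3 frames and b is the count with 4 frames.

3 frames: F F F . F F F . . . . F . F F F . F → 11 faults.
4 frames: F F F . F F F . . . . . . F F . . F → 9 faults.
9 < 11: adding a frame reduced faults, as is typical.

11, 9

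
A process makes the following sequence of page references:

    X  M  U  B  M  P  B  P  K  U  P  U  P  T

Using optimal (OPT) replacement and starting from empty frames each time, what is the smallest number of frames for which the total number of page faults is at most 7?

3

f=1: 14 faults
f=2: 8 faults
f=3: 7 faults
f=4: 7 faults
f=5: 7 faults
f=6: 7 faults
f=7: 7 faults
Smallest f with faults ≤ 7 is 3.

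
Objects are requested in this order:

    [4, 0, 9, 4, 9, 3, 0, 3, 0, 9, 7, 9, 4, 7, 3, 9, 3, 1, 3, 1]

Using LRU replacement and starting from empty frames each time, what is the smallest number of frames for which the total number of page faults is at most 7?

f=1: 20 faults
f=2: 13 faults
f=3: 10 faults
f=4: 8 faults
f=5: 6 faults
f=6: 6 faults
Smallest f with faults ≤ 7 is 5.

5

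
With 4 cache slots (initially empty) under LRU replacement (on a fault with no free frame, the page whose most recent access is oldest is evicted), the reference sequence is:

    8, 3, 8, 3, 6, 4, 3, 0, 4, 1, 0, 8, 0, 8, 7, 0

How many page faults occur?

8 -> fault, frames [8]
3 -> fault, frames [8, 3]
8 -> hit
3 -> hit
6 -> fault, frames [8, 3, 6]
4 -> fault, frames [8, 3, 6, 4]
3 -> hit
0 -> fault, evict 8, frames [6, 4, 3, 0]
4 -> hit
1 -> fault, evict 6, frames [3, 0, 4, 1]
0 -> hit
8 -> fault, evict 3, frames [4, 1, 0, 8]
0 -> hit
8 -> hit
7 -> fault, evict 4, frames [1, 0, 8, 7]
0 -> hit
Page faults: 8.

8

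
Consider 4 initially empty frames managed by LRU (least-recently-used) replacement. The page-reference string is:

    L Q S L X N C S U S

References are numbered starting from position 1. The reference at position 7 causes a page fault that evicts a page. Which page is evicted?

S

pos 1: L → fault, frames {L}
pos 2: Q → fault, frames {L,Q}
pos 3: S → fault, frames {L,Q,S}
pos 4: L → hit
pos 5: X → fault, frames {Q,S,L,X}
pos 6: N → fault, evict Q, frames {S,L,X,N}
pos 7: C → fault, evict S, frames {L,X,N,C}
At position 7, page S is evicted.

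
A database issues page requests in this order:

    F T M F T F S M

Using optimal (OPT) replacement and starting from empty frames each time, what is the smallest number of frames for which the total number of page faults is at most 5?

3

f=1: 8 faults
f=2: 6 faults
f=3: 4 faults
f=4: 4 faults
Smallest f with faults ≤ 5 is 3.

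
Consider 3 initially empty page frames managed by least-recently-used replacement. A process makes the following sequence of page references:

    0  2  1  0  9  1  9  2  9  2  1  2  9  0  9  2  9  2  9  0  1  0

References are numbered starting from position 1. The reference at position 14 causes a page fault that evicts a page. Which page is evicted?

pos 1: 0 -> miss, frames (0)
pos 2: 2 -> miss, frames (0 2)
pos 3: 1 -> miss, frames (0 2 1)
pos 4: 0 -> hit
pos 5: 9 -> miss, evict 2, frames (1 0 9)
pos 6: 1 -> hit
pos 7: 9 -> hit
pos 8: 2 -> miss, evict 0, frames (1 9 2)
pos 9: 9 -> hit
pos 10: 2 -> hit
pos 11: 1 -> hit
pos 12: 2 -> hit
pos 13: 9 -> hit
pos 14: 0 -> miss, evict 1, frames (2 9 0)
At position 14, page 1 is evicted.

1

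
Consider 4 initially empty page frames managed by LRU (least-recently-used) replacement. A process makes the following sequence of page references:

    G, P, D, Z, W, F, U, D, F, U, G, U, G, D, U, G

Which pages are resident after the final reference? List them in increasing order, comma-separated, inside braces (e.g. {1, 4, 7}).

{D, F, G, U}

G: fault, frames [G]
P: fault, frames [G, P]
D: fault, frames [G, P, D]
Z: fault, frames [G, P, D, Z]
W: fault, evict G, frames [P, D, Z, W]
F: fault, evict P, frames [D, Z, W, F]
U: fault, evict D, frames [Z, W, F, U]
D: fault, evict Z, frames [W, F, U, D]
F: hit
U: hit
G: fault, evict W, frames [D, F, U, G]
U: hit
G: hit
D: hit
U: hit
G: hit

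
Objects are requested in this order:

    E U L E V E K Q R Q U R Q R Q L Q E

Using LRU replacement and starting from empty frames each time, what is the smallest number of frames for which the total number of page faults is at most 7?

7

f=1: 18 faults
f=2: 13 faults
f=3: 10 faults
f=4: 10 faults
f=5: 10 faults
f=6: 9 faults
f=7: 7 faults
Smallest f with faults ≤ 7 is 7.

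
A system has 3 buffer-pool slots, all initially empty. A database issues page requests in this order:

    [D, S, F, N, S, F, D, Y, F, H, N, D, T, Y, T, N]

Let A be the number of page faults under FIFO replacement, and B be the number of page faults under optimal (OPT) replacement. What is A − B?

4

Under FIFO: F F F F . . F F F F F F F F . F → 13 faults.
Under OPT: F F F F . . F F . F . F F . . . → 9 faults.
A − B = 13 − 9 = 4.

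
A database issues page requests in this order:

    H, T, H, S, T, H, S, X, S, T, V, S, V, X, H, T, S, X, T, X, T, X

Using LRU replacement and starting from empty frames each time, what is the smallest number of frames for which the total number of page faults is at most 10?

f=1: 22 faults
f=2: 16 faults
f=3: 11 faults
f=4: 8 faults
f=5: 5 faults
Smallest f with faults ≤ 10 is 4.

4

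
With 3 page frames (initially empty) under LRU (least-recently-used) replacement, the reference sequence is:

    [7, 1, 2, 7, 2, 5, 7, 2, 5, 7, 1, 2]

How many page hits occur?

7 -> miss, frames [7]
1 -> miss, frames [7, 1]
2 -> miss, frames [7, 1, 2]
7 -> hit
2 -> hit
5 -> miss, evict 1, frames [7, 2, 5]
7 -> hit
2 -> hit
5 -> hit
7 -> hit
1 -> miss, evict 2, frames [5, 7, 1]
2 -> miss, evict 5, frames [7, 1, 2]
Hits: 6.

6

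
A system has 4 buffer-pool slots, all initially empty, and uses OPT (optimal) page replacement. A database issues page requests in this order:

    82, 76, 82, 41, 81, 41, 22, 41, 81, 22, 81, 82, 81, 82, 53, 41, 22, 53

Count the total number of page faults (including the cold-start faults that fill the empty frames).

6

82: fault, frames (82)
76: fault, frames (82 76)
82: hit
41: fault, frames (82 76 41)
81: fault, frames (82 76 41 81)
41: hit
22: fault, evict 76, frames (82 41 81 22)
41: hit
81: hit
22: hit
81: hit
82: hit
81: hit
82: hit
53: fault, evict 81, frames (82 41 22 53)
41: hit
22: hit
53: hit
Page faults: 6.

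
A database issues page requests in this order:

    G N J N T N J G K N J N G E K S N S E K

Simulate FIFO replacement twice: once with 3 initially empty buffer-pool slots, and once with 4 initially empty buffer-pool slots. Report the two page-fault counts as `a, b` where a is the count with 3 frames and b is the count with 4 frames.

3 frames: F F F . F . . F F F F . F F F F F . F F → 15 faults.
4 frames: F F F . F . . . F . . . F F . F F . . F → 10 faults.
10 < 15: adding a frame reduced faults, as is typical.

15, 10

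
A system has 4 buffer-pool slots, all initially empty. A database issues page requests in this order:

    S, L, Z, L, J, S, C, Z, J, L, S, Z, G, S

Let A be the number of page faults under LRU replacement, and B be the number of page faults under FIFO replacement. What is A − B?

Under LRU: F F F . F . F F . F F . F . → 9 faults.
Under FIFO: F F F . F . F . . . F . F . → 7 faults.
A − B = 9 − 7 = 2.

2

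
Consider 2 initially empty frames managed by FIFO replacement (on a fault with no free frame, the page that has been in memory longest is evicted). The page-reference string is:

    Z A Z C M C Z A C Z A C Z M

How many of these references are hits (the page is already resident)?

Z -> fault, frames [Z]
A -> fault, frames [Z, A]
Z -> hit
C -> fault, evict Z, frames [A, C]
M -> fault, evict A, frames [C, M]
C -> hit
Z -> fault, evict C, frames [M, Z]
A -> fault, evict M, frames [Z, A]
C -> fault, evict Z, frames [A, C]
Z -> fault, evict A, frames [C, Z]
A -> fault, evict C, frames [Z, A]
C -> fault, evict Z, frames [A, C]
Z -> fault, evict A, frames [C, Z]
M -> fault, evict C, frames [Z, M]
Hits: 2.

2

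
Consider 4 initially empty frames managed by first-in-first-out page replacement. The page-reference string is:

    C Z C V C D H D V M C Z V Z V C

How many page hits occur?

7

C → fault, frames (C)
Z → fault, frames (C Z)
C → hit
V → fault, frames (C Z V)
C → hit
D → fault, frames (C Z V D)
H → fault, evict C, frames (Z V D H)
D → hit
V → hit
M → fault, evict Z, frames (V D H M)
C → fault, evict V, frames (D H M C)
Z → fault, evict D, frames (H M C Z)
V → fault, evict H, frames (M C Z V)
Z → hit
V → hit
C → hit
Hits: 7.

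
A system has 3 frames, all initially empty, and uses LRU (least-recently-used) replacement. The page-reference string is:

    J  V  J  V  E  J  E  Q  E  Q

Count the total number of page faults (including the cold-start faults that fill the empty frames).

4

J → fault, frames (J)
V → fault, frames (J V)
J → hit
V → hit
E → fault, frames (J V E)
J → hit
E → hit
Q → fault, evict V, frames (J E Q)
E → hit
Q → hit
Page faults: 4.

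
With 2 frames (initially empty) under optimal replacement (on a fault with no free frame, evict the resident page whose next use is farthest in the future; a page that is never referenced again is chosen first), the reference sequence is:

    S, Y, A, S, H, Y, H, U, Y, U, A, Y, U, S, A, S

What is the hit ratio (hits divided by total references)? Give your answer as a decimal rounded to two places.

S → fault, frames (S)
Y → fault, frames (S Y)
A → fault, evict Y, frames (S A)
S → hit
H → fault, evict S, frames (A H)
Y → fault, evict A, frames (H Y)
H → hit
U → fault, evict H, frames (Y U)
Y → hit
U → hit
A → fault, evict U, frames (Y A)
Y → hit
U → fault, evict Y, frames (A U)
S → fault, evict U, frames (A S)
A → hit
S → hit
Hits: 7 of 16 references → 7/16 = 0.4375.

0.44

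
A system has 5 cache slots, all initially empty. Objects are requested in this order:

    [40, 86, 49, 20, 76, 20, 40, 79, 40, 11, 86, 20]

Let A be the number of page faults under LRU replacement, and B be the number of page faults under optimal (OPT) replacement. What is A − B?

1

Under LRU: F F F F F . . F . F F . → 8 faults.
Under OPT: F F F F F . . F . F . . → 7 faults.
A − B = 8 − 7 = 1.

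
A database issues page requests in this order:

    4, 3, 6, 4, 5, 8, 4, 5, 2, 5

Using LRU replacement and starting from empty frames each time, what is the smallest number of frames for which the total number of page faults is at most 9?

f=1: 10 faults
f=2: 9 faults
f=3: 6 faults
f=4: 6 faults
f=5: 6 faults
f=6: 6 faults
Smallest f with faults ≤ 9 is 2.

2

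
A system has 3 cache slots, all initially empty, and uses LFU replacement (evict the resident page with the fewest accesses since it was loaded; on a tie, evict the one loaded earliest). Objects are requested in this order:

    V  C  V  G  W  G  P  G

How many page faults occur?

5

V: fault, frames {V}
C: fault, frames {V,C}
V: hit
G: fault, frames {V,C,G}
W: fault, evict C, frames {V,G,W}
G: hit
P: fault, evict W, frames {V,G,P}
G: hit
Page faults: 5.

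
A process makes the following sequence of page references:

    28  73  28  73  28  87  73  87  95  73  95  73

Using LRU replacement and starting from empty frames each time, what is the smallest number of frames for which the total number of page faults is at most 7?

f=1: 12 faults
f=2: 6 faults
f=3: 4 faults
f=4: 4 faults
Smallest f with faults ≤ 7 is 2.

2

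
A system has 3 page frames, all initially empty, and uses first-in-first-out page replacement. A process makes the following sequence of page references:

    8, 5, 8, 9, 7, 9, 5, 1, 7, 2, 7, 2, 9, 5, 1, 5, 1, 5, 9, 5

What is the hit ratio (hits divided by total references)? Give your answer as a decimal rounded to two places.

8 -> miss, frames [8]
5 -> miss, frames [8, 5]
8 -> hit
9 -> miss, frames [8, 5, 9]
7 -> miss, evict 8, frames [5, 9, 7]
9 -> hit
5 -> hit
1 -> miss, evict 5, frames [9, 7, 1]
7 -> hit
2 -> miss, evict 9, frames [7, 1, 2]
7 -> hit
2 -> hit
9 -> miss, evict 7, frames [1, 2, 9]
5 -> miss, evict 1, frames [2, 9, 5]
1 -> miss, evict 2, frames [9, 5, 1]
5 -> hit
1 -> hit
5 -> hit
9 -> hit
5 -> hit
Hits: 11 of 20 references → 11/20 = 0.5500.

0.55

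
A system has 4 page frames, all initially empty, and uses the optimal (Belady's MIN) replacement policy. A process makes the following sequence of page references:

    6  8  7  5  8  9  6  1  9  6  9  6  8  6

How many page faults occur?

6

6 -> fault, frames [6]
8 -> fault, frames [6, 8]
7 -> fault, frames [6, 8, 7]
5 -> fault, frames [6, 8, 7, 5]
8 -> hit
9 -> fault, evict 5, frames [6, 8, 7, 9]
6 -> hit
1 -> fault, evict 7, frames [6, 8, 9, 1]
9 -> hit
6 -> hit
9 -> hit
6 -> hit
8 -> hit
6 -> hit
Page faults: 6.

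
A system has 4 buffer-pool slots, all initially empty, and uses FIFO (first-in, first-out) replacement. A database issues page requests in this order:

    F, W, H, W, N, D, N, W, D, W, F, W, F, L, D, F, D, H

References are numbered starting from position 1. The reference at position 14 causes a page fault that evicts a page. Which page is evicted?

pos 1: F → miss, frames {F}
pos 2: W → miss, frames {F,W}
pos 3: H → miss, frames {F,W,H}
pos 4: W → hit
pos 5: N → miss, frames {F,W,H,N}
pos 6: D → miss, evict F, frames {W,H,N,D}
pos 7: N → hit
pos 8: W → hit
pos 9: D → hit
pos 10: W → hit
pos 11: F → miss, evict W, frames {H,N,D,F}
pos 12: W → miss, evict H, frames {N,D,F,W}
pos 13: F → hit
pos 14: L → miss, evict N, frames {D,F,W,L}
At position 14, page N is evicted.

N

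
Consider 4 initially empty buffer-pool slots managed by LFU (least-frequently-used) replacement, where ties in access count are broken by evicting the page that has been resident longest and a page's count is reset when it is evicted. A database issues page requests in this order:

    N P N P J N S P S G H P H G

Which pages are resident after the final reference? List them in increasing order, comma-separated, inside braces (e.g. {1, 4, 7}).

{G, H, N, P}

N: fault, frames [N]
P: fault, frames [N, P]
N: hit
P: hit
J: fault, frames [N, P, J]
N: hit
S: fault, frames [N, P, J, S]
P: hit
S: hit
G: fault, evict J, frames [N, P, S, G]
H: fault, evict G, frames [N, P, S, H]
P: hit
H: hit
G: fault, evict S, frames [N, P, H, G]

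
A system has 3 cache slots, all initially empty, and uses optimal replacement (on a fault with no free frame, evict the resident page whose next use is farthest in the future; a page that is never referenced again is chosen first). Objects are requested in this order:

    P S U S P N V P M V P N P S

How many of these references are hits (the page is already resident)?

6

P -> miss, frames (P)
S -> miss, frames (P S)
U -> miss, frames (P S U)
S -> hit
P -> hit
N -> miss, evict U, frames (P S N)
V -> miss, evict S, frames (P N V)
P -> hit
M -> miss, evict N, frames (P V M)
V -> hit
P -> hit
N -> miss, evict M, frames (P V N)
P -> hit
S -> miss, evict N, frames (P V S)
Hits: 6.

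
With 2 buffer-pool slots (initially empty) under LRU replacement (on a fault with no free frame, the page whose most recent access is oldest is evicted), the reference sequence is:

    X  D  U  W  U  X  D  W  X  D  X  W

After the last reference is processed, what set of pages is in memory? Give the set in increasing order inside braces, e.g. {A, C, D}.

{W, X}

X: miss, frames {X}
D: miss, frames {X,D}
U: miss, evict X, frames {D,U}
W: miss, evict D, frames {U,W}
U: hit
X: miss, evict W, frames {U,X}
D: miss, evict U, frames {X,D}
W: miss, evict X, frames {D,W}
X: miss, evict D, frames {W,X}
D: miss, evict W, frames {X,D}
X: hit
W: miss, evict D, frames {X,W}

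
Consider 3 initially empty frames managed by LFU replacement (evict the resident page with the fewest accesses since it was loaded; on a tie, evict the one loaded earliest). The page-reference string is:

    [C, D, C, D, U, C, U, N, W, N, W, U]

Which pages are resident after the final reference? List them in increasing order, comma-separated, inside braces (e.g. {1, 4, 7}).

C → miss, frames (C)
D → miss, frames (C D)
C → hit
D → hit
U → miss, frames (C D U)
C → hit
U → hit
N → miss, evict D, frames (C U N)
W → miss, evict N, frames (C U W)
N → miss, evict W, frames (C U N)
W → miss, evict N, frames (C U W)
U → hit

{C, U, W}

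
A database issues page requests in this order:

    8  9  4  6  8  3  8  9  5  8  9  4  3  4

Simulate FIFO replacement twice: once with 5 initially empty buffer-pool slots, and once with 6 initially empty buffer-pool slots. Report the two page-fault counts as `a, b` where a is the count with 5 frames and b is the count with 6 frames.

9, 6

5 frames: F F F F . F . . F F F F . . → 9 faults.
6 frames: F F F F . F . . F . . . . . → 6 faults.
6 < 9: adding a frame reduced faults, as is typical.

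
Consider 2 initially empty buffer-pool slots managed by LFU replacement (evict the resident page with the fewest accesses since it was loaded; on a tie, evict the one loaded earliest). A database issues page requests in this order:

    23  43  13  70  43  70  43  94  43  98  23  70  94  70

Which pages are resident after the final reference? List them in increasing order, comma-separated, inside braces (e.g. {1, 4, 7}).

23: fault, frames {23}
43: fault, frames {23,43}
13: fault, evict 23, frames {43,13}
70: fault, evict 43, frames {13,70}
43: fault, evict 13, frames {70,43}
70: hit
43: hit
94: fault, evict 70, frames {43,94}
43: hit
98: fault, evict 94, frames {43,98}
23: fault, evict 98, frames {43,23}
70: fault, evict 23, frames {43,70}
94: fault, evict 70, frames {43,94}
70: fault, evict 94, frames {43,70}

{43, 70}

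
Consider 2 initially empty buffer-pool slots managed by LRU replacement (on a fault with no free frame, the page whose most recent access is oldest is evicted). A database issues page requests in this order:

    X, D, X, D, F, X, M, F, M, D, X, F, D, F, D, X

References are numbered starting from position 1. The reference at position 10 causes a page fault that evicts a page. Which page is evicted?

pos 1: X -> miss, frames [X]
pos 2: D -> miss, frames [X, D]
pos 3: X -> hit
pos 4: D -> hit
pos 5: F -> miss, evict X, frames [D, F]
pos 6: X -> miss, evict D, frames [F, X]
pos 7: M -> miss, evict F, frames [X, M]
pos 8: F -> miss, evict X, frames [M, F]
pos 9: M -> hit
pos 10: D -> miss, evict F, frames [M, D]
At position 10, page F is evicted.

F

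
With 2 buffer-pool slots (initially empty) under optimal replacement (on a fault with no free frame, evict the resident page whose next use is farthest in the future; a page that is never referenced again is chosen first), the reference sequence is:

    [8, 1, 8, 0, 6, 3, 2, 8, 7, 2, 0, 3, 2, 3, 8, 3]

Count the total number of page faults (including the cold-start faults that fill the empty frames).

10

8 -> miss, frames {8}
1 -> miss, frames {8,1}
8 -> hit
0 -> miss, evict 1, frames {8,0}
6 -> miss, evict 0, frames {8,6}
3 -> miss, evict 6, frames {8,3}
2 -> miss, evict 3, frames {8,2}
8 -> hit
7 -> miss, evict 8, frames {2,7}
2 -> hit
0 -> miss, evict 7, frames {2,0}
3 -> miss, evict 0, frames {2,3}
2 -> hit
3 -> hit
8 -> miss, evict 2, frames {3,8}
3 -> hit
Page faults: 10.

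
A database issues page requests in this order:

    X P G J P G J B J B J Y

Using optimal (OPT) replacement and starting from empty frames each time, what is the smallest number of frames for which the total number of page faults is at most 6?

f=1: 12 faults
f=2: 7 faults
f=3: 6 faults
f=4: 6 faults
f=5: 6 faults
f=6: 6 faults
Smallest f with faults ≤ 6 is 3.

3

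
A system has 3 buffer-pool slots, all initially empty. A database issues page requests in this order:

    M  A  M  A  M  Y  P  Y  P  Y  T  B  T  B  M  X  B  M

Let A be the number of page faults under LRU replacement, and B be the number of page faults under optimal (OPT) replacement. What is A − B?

Under LRU: F F . . . F F . . . F F . . F F . . → 8 faults.
Under OPT: F F . . . F F . . . F F . . . F . . → 7 faults.
A − B = 8 − 7 = 1.

1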